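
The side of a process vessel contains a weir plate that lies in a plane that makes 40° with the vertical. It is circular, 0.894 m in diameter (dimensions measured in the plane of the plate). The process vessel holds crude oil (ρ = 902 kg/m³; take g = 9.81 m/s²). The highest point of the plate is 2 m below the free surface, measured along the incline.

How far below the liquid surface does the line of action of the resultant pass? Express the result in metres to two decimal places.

h_p = 1.89 m

γ = ρg = 902 × 9.81 / 1000 = 8.84862 kN/m³.
The plate makes 40° with the vertical, i.e. θ = 90° − 40° = 50° to the horizontal. Measuring y along the incline from the free-surface line, vertical depth h = y·sinθ with sinθ = 0.766044.
The centroid is at the centre, 0.447 m below the top of the plate, so y_c = 2 + 0.447 = 2.447 m and h_c = 2.447 × 0.766044 = 1.87451 m.
A = π(0.447)² = 0.627718 m².
Resultant F = γ·h_c·A = 8.84862 × 1.87451 × 0.627718 = 10.4118 kN.
I_c = πr⁴/4 = π × 0.447⁴/4 = 0.031356 m⁴.
Centre of pressure: y_p = y_c + I_c/(y_c·A) = 2.447 + 0.031356/(2.447 × 0.627718) = 2.447 + 0.0204137 = 2.46741 m along the plane.
Vertically, h_p = y_p·sinθ = 2.46741 × 0.766044 = 1.89014 m.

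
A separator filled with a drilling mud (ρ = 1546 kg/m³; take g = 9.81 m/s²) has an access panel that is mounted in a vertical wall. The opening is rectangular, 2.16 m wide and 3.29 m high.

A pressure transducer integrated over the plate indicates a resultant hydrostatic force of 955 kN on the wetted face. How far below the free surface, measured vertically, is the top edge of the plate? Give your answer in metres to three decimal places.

γ = ρg = 1546 × 9.81 / 1000 = 15.16626 kN/m³.
A = 2.16 × 3.29 = 7.1064 m².
From F = γ·h_c·A, the centroid depth is h_c = 955/(15.16626 × 7.1064) = 8.86085 m.
The centroid lies 3.29/2 = 1.645 m below the top edge, so the top edge sits at h_top = 8.86085 − 1.645 = 7.21585 m below the surface.

d_top ≈ 7.216 m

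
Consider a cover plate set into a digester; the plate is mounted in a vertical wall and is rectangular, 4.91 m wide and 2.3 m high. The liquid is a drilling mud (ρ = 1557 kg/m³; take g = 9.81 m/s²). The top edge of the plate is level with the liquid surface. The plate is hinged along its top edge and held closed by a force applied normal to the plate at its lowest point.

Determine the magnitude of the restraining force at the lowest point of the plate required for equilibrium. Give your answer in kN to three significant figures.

P ≈ 132 kN

γ = ρg = 1557 × 9.81 / 1000 = 15.27417 kN/m³.
The centroid lies 2.3/2 = 1.15 m below the top edge, so the centroid depth is h_c = 1.15 m.
A = 4.91 × 2.3 = 11.293 m².
Resultant F = γ·h_c·A = 15.27417 × 1.15 × 11.293 = 198.365 kN.
I_c = b·h³/12 = 4.91 × 2.3³/12 = 4.97833 m⁴.
Centre of pressure: y_p = y_c + I_c/(y_c·A) = 1.15 + 4.97833/(1.15 × 11.293) = 1.15 + 0.383333 = 1.53333 m along the plane.
The resultant acts 1.15 + 0.383333 = 1.53333 m (along the plate) below the hinge at the top edge, so the moment about the hinge is M = F × 1.53333 = 198.365 × 1.53333 = 304.159 kN·m.
A normal force at the bottom, 2.3 m from the hinge, must supply this moment: P = 304.159/2.3 = 132.243 kN.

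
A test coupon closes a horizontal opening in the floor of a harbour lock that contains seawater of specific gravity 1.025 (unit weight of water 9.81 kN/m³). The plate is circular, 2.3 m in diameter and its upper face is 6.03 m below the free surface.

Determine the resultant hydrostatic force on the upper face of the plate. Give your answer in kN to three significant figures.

F ≈ 252 kN

γ = 1.025 × 9.81 = 10.05525 kN/m³.
The plate is horizontal, so pressure is uniform at p = γ·h = 10.05525 × 6.03 = 60.6332 kN/m².
A = π(1.15)² = 4.15476 m².
F = p·A = 60.6332 × 4.15476 = 251.916 kN.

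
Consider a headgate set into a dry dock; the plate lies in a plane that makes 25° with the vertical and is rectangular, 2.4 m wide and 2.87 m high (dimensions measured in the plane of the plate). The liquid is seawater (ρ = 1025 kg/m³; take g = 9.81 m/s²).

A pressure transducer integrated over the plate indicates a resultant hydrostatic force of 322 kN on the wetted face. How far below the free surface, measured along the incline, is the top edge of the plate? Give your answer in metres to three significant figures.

γ = ρg = 1025 × 9.81 / 1000 = 10.05525 kN/m³.
A = 2.4 × 2.87 = 6.888 m².
From F = γ·h_c·A, the centroid depth is h_c = 322/(10.05525 × 6.888) = 4.64911 m.
The plate makes 25° with the vertical, i.e. θ = 90° − 25° = 65° to the horizontal. Measuring y along the incline from the free-surface line, vertical depth h = y·sinθ with sinθ = 0.906308.
Along the incline, y_c = h_c/sinθ = 4.64911/0.906308 = 5.12972 m.
The centroid lies 2.87/2 = 1.435 m below the top edge, so the top edge sits at y_top = 5.12972 − 1.435 = 3.69472 m along the incline.

y_top ≈ 3.69 m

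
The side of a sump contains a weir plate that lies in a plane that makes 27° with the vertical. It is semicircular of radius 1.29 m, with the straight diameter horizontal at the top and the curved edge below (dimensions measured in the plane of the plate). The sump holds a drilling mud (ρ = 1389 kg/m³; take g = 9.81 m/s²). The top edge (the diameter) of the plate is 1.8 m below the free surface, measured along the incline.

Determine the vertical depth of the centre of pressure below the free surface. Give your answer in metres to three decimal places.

h_p = 2.136 m

γ = ρg = 1389 × 9.81 / 1000 = 13.62609 kN/m³.
The plate makes 27° with the vertical, i.e. θ = 90° − 27° = 63° to the horizontal. Measuring y along the incline from the free-surface line, vertical depth h = y·sinθ with sinθ = 0.891007.
The centroid of a semicircle lies 4r/(3π) = 0.547493 m from the diameter, here below the top edge, so y_c = 1.8 + 0.547493 = 2.34749 m and h_c = 2.34749 × 0.891007 = 2.09163 m.
A = πr²/2 = π × 1.29²/2 = 2.61396 m².
Resultant F = γ·h_c·A = 13.62609 × 2.09163 × 2.61396 = 74.4998 kN.
I_c = (π/8 − 8/(9π))·r⁴ = 0.109757 × 1.29⁴ = 0.303942 m⁴.
Centre of pressure: y_p = y_c + I_c/(y_c·A) = 2.34749 + 0.303942/(2.34749 × 2.61396) = 2.34749 + 0.0495322 = 2.39702 m along the plane.
Vertically, h_p = y_p·sinθ = 2.39702 × 0.891007 = 2.13576 m.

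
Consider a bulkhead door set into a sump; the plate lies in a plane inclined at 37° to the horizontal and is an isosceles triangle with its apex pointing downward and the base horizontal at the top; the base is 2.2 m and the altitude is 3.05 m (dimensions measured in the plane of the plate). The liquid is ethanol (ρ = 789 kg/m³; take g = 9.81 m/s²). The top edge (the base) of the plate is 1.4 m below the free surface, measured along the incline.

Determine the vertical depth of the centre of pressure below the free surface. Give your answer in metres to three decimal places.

γ = ρg = 789 × 9.81 / 1000 = 7.74009 kN/m³.
Let θ = 37° be the plate's angle to the horizontal; measure y along the incline from where the plane meets the free surface. Vertical depth h = y·sinθ with sinθ = 0.601815.
With the apex down, the centroid sits h/3 = 3.05/3 = 1.01667 m below the base (the top edge), so y_c = 1.4 + 1.01667 = 2.41667 m and h_c = 2.41667 × 0.601815 = 1.45439 m.
A = ½ × 2.2 × 3.05 = 3.355 m².
Resultant F = γ·h_c·A = 7.74009 × 1.45439 × 3.355 = 37.7676 kN.
I_c = b·h³/36 = 2.2 × 3.05³/36 = 1.73388 m⁴.
Centre of pressure: y_p = y_c + I_c/(y_c·A) = 2.41667 + 1.73388/(2.41667 × 3.355) = 2.41667 + 0.21385 = 2.63052 m along the plane.
Vertically, h_p = y_p·sinθ = 2.63052 × 0.601815 = 1.58309 m.

h_p = 1.583 m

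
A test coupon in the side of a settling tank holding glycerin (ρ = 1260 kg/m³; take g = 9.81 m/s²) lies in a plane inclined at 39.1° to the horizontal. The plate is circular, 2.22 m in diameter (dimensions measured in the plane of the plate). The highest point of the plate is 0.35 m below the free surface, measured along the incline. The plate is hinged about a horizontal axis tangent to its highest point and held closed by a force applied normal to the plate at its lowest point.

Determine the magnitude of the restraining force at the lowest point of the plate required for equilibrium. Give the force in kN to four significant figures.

γ = ρg = 1260 × 9.81 / 1000 = 12.3606 kN/m³.
Let θ = 39.1° be the plate's angle to the horizontal; measure y along the incline from where the plane meets the free surface. Vertical depth h = y·sinθ with sinθ = 0.630676.
The centroid is at the centre, 1.11 m below the top of the plate, so y_c = 0.35 + 1.11 = 1.46 m and h_c = 1.46 × 0.630676 = 0.920787 m.
A = π(1.11)² = 3.87076 m².
Resultant F = γ·h_c·A = 12.3606 × 0.920787 × 3.87076 = 44.055 kN.
I_c = πr⁴/4 = π × 1.11⁴/4 = 1.19229 m⁴.
Centre of pressure: y_p = y_c + I_c/(y_c·A) = 1.46 + 1.19229/(1.46 × 3.87076) = 1.46 + 0.210976 = 1.67098 m along the plane.
The resultant acts 1.11 + 0.210976 = 1.32098 m (along the plate) below the hinge at the top edge, so the moment about the hinge is M = F × 1.32098 = 44.055 × 1.32098 = 58.1958 kN·m.
A normal force at the bottom, 2.22 m from the hinge, must supply this moment: P = 58.1958/2.22 = 26.2143 kN.

P ≈ 26.21 kN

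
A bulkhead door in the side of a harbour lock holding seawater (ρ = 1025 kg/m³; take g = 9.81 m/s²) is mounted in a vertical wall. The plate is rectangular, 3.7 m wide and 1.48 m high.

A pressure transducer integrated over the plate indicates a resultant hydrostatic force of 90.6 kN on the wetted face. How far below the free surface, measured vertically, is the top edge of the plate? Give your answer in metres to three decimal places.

d_top ≈ 0.905 m

γ = ρg = 1025 × 9.81 / 1000 = 10.05525 kN/m³.
A = 3.7 × 1.48 = 5.476 m².
From F = γ·h_c·A, the centroid depth is h_c = 90.6/(10.05525 × 5.476) = 1.6454 m.
The centroid lies 1.48/2 = 0.74 m below the top edge, so the top edge sits at h_top = 1.6454 − 0.74 = 0.9054 m below the surface.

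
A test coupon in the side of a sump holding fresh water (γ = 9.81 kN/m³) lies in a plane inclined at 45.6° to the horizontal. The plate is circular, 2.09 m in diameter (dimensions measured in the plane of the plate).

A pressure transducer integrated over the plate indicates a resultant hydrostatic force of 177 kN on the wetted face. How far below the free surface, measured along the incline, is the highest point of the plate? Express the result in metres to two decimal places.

γ = 9.81 kN/m³.
A = π(1.045)² = 3.4307 m².
From F = γ·h_c·A, the centroid depth is h_c = 177/(9.81 × 3.4307) = 5.25922 m.
Let θ = 45.6° be the plate's angle to the horizontal; measure y along the incline from where the plane meets the free surface. Vertical depth h = y·sinθ with sinθ = 0.714473.
Along the incline, y_c = h_c/sinθ = 5.25922/0.714473 = 7.36098 m.
The centroid is at the centre, 1.045 m below the top of the plate, so the highest point sits at y_top = 7.36098 − 1.045 = 6.31598 m along the incline.

y_top ≈ 6.32 m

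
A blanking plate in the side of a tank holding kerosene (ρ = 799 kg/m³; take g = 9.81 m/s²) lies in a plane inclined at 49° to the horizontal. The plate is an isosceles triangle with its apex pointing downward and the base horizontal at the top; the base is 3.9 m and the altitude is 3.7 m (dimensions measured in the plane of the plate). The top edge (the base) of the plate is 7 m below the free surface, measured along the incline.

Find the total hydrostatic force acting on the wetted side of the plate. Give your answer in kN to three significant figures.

γ = ρg = 799 × 9.81 / 1000 = 7.83819 kN/m³.
Let θ = 49° be the plate's angle to the horizontal; measure y along the incline from where the plane meets the free surface. Vertical depth h = y·sinθ with sinθ = 0.754710.
With the apex down, the centroid sits h/3 = 3.7/3 = 1.23333 m below the base (the top edge), so y_c = 7 + 1.23333 = 8.23333 m and h_c = 8.23333 × 0.754710 = 6.21378 m.
A = ½ × 3.9 × 3.7 = 7.215 m².
Resultant F = γ·h_c·A = 7.83819 × 6.21378 × 7.215 = 351.405 kN.

F ≈ 351 kN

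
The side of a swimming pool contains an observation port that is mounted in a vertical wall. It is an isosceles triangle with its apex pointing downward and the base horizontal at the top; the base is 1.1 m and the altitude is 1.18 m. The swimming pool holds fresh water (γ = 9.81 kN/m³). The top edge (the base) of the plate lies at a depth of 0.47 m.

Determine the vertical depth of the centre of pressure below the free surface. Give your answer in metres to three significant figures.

h_p = 0.953 m

γ = 9.81 kN/m³.
With the apex down, the centroid sits h/3 = 1.18/3 = 0.393333 m below the base (the top edge), so the centroid depth is h_c = 0.47 + 0.393333 = 0.863333 m.
A = ½ × 1.1 × 1.18 = 0.649 m².
Resultant F = γ·h_c·A = 9.81 × 0.863333 × 0.649 = 5.49657 kN.
I_c = b·h³/36 = 1.1 × 1.18³/36 = 0.0502038 m⁴.
Centre of pressure: y_p = y_c + I_c/(y_c·A) = 0.863333 + 0.0502038/(0.863333 × 0.649) = 0.863333 + 0.0896011 = 0.952934 m along the plane.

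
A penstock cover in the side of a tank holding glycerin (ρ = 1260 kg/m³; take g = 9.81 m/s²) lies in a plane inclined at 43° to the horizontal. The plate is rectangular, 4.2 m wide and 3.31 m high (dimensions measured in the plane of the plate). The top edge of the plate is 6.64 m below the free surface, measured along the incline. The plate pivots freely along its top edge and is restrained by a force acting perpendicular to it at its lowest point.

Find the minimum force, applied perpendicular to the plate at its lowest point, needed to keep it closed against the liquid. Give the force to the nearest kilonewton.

P ≈ 518 kN

γ = ρg = 1260 × 9.81 / 1000 = 12.3606 kN/m³.
Let θ = 43° be the plate's angle to the horizontal; measure y along the incline from where the plane meets the free surface. Vertical depth h = y·sinθ with sinθ = 0.681998.
The centroid lies 3.31/2 = 1.655 m below the top edge, so y_c = 6.64 + 1.655 = 8.295 m and h_c = 8.295 × 0.681998 = 5.65717 m.
A = 4.2 × 3.31 = 13.902 m².
Resultant F = γ·h_c·A = 12.3606 × 5.65717 × 13.902 = 972.111 kN.
I_c = b·h³/12 = 4.2 × 3.31³/12 = 12.6926 m⁴.
Centre of pressure: y_p = y_c + I_c/(y_c·A) = 8.295 + 12.6926/(8.295 × 13.902) = 8.295 + 0.110067 = 8.40507 m along the plane.
The resultant acts 1.655 + 0.110067 = 1.76507 m (along the plate) below the hinge at the top edge, so the moment about the hinge is M = F × 1.76507 = 972.111 × 1.76507 = 1715.84 kN·m.
A normal force at the bottom, 3.31 m from the hinge, must supply this moment: P = 1715.84/3.31 = 518.381 kN.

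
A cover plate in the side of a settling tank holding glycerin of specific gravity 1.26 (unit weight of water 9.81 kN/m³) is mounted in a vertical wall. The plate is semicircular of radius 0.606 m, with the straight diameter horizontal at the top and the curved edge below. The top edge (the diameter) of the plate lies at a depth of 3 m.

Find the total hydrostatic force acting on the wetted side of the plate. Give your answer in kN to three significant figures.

F ≈ 23.2 kN

γ = 1.26 × 9.81 = 12.3606 kN/m³.
The centroid of a semicircle lies 4r/(3π) = 0.257194 m from the diameter, here below the top edge, so the centroid depth is h_c = 3 + 0.257194 = 3.25719 m.
A = πr²/2 = π × 0.606²/2 = 0.576853 m².
Resultant F = γ·h_c·A = 12.3606 × 3.25719 × 0.576853 = 23.2246 kN.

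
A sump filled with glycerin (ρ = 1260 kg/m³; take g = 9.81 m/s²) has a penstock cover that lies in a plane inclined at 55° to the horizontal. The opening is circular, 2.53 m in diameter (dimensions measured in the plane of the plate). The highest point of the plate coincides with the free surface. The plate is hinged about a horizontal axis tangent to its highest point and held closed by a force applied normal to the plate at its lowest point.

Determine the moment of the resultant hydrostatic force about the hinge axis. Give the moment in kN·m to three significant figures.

M ≈ 102 kN·m

γ = ρg = 1260 × 9.81 / 1000 = 12.3606 kN/m³.
Let θ = 55° be the plate's angle to the horizontal; measure y along the incline from where the plane meets the free surface. Vertical depth h = y·sinθ with sinθ = 0.819152.
The centroid is at the centre, 1.265 m below the top of the plate, so y_c = 1.265 m and h_c = 1.265 × 0.819152 = 1.03623 m.
A = π(1.265)² = 5.02726 m².
Resultant F = γ·h_c·A = 12.3606 × 1.03623 × 5.02726 = 64.3913 kN.
I_c = πr⁴/4 = π × 1.265⁴/4 = 2.01118 m⁴.
Centre of pressure: y_p = y_c + I_c/(y_c·A) = 1.265 + 2.01118/(1.265 × 5.02726) = 1.265 + 0.316249 = 1.58125 m along the plane.
The resultant acts 1.265 + 0.316249 = 1.58125 m (along the plate) below the hinge at the top edge, so the moment about the hinge is M = F × 1.58125 = 64.3913 × 1.58125 = 101.819 kN·m.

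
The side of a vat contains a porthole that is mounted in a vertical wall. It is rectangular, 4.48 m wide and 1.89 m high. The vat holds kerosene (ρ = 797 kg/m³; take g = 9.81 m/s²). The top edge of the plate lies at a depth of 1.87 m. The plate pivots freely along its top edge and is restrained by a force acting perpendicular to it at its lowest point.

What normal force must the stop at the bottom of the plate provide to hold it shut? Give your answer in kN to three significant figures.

P ≈ 104 kN

γ = ρg = 797 × 9.81 / 1000 = 7.81857 kN/m³.
The centroid lies 1.89/2 = 0.945 m below the top edge, so the centroid depth is h_c = 1.87 + 0.945 = 2.815 m.
A = 4.48 × 1.89 = 8.4672 m².
Resultant F = γ·h_c·A = 7.81857 × 2.815 × 8.4672 = 186.357 kN.
I_c = b·h³/12 = 4.48 × 1.89³/12 = 2.52047 m⁴.
Centre of pressure: y_p = y_c + I_c/(y_c·A) = 2.815 + 2.52047/(2.815 × 8.4672) = 2.815 + 0.105746 = 2.92075 m along the plane.
The resultant acts 0.945 + 0.105746 = 1.05075 m (along the plate) below the hinge at the top edge, so the moment about the hinge is M = F × 1.05075 = 186.357 × 1.05075 = 195.815 kN·m.
A normal force at the bottom, 1.89 m from the hinge, must supply this moment: P = 195.815/1.89 = 103.606 kN.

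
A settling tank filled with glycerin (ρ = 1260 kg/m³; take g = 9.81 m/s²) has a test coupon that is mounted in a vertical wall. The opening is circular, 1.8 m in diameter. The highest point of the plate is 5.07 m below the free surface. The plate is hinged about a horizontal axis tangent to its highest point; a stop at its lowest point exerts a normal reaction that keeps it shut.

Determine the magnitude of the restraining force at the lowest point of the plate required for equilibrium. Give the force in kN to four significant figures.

P ≈ 97.43 kN

γ = ρg = 1260 × 9.81 / 1000 = 12.3606 kN/m³.
The centroid is at the centre, 0.9 m below the top of the plate, so the centroid depth is h_c = 5.07 + 0.9 = 5.97 m.
A = π(0.9)² = 2.54469 m².
Resultant F = γ·h_c·A = 12.3606 × 5.97 × 2.54469 = 187.78 kN.
I_c = πr⁴/4 = π × 0.9⁴/4 = 0.5153 m⁴.
Centre of pressure: y_p = y_c + I_c/(y_c·A) = 5.97 + 0.5153/(5.97 × 2.54469) = 5.97 + 0.0339196 = 6.00392 m along the plane.
The resultant acts 0.9 + 0.0339196 = 0.93392 m (along the plate) below the hinge at the top edge, so the moment about the hinge is M = F × 0.93392 = 187.78 × 0.93392 = 175.371 kN·m.
A normal force at the bottom, 1.8 m from the hinge, must supply this moment: P = 175.371/1.8 = 97.4283 kN.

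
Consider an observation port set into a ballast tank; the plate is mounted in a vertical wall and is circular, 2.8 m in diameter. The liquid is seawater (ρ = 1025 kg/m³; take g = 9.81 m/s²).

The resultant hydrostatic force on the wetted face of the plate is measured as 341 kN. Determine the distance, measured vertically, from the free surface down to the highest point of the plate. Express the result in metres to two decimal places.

d_top ≈ 4.11 m

γ = ρg = 1025 × 9.81 / 1000 = 10.05525 kN/m³.
A = π(1.4)² = 6.15752 m².
From F = γ·h_c·A, the centroid depth is h_c = 341/(10.05525 × 6.15752) = 5.50751 m.
The centroid is at the centre, 1.4 m below the top of the plate, so the highest point sits at h_top = 5.50751 − 1.4 = 4.10751 m below the surface.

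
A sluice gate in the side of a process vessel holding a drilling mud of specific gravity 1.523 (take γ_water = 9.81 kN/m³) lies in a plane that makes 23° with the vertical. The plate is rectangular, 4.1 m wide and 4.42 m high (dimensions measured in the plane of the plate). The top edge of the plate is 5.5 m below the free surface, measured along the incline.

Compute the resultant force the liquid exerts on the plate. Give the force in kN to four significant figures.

γ = 1.523 × 9.81 = 14.94063 kN/m³.
The plate makes 23° with the vertical, i.e. θ = 90° − 23° = 67° to the horizontal. Measuring y along the incline from the free-surface line, vertical depth h = y·sinθ with sinθ = 0.920505.
The centroid lies 4.42/2 = 2.21 m below the top edge, so y_c = 5.5 + 2.21 = 7.71 m and h_c = 7.71 × 0.920505 = 7.09709 m.
A = 4.1 × 4.42 = 18.122 m².
Resultant F = γ·h_c·A = 14.94063 × 7.09709 × 18.122 = 1921.57 kN.

F ≈ 1922 kN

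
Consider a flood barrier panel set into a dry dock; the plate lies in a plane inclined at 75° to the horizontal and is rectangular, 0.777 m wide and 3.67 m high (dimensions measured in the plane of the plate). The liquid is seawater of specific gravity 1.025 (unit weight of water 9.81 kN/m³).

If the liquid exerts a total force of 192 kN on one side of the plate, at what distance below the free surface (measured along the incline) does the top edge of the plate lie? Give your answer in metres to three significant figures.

γ = 1.025 × 9.81 = 10.05525 kN/m³.
A = 0.777 × 3.67 = 2.85159 m².
From F = γ·h_c·A, the centroid depth is h_c = 192/(10.05525 × 2.85159) = 6.69609 m.
Let θ = 75° be the plate's angle to the horizontal; measure y along the incline from where the plane meets the free surface. Vertical depth h = y·sinθ with sinθ = 0.965926.
Along the incline, y_c = h_c/sinθ = 6.69609/0.965926 = 6.9323 m.
The centroid lies 3.67/2 = 1.835 m below the top edge, so the top edge sits at y_top = 6.9323 − 1.835 = 5.0973 m along the incline.

y_top ≈ 5.10 m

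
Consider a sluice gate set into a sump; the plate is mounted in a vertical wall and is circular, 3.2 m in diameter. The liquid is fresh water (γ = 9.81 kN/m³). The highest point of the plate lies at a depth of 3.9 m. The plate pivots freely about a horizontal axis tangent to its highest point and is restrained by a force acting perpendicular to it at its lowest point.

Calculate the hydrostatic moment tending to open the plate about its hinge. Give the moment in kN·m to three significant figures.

M ≈ 745 kN·m

γ = 9.81 kN/m³.
The centroid is at the centre, 1.6 m below the top of the plate, so the centroid depth is h_c = 3.9 + 1.6 = 5.5 m.
A = π(1.6)² = 8.04248 m².
Resultant F = γ·h_c·A = 9.81 × 5.5 × 8.04248 = 433.932 kN.
I_c = πr⁴/4 = π × 1.6⁴/4 = 5.14719 m⁴.
Centre of pressure: y_p = y_c + I_c/(y_c·A) = 5.5 + 5.14719/(5.5 × 8.04248) = 5.5 + 0.116364 = 5.61636 m along the plane.
The resultant acts 1.6 + 0.116364 = 1.71636 m (along the plate) below the hinge at the top edge, so the moment about the hinge is M = F × 1.71636 = 433.932 × 1.71636 = 744.784 kN·m.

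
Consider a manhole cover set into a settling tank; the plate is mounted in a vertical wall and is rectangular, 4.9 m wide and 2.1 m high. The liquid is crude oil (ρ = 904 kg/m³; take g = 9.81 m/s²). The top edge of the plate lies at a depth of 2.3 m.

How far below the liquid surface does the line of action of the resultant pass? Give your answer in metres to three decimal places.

γ = ρg = 904 × 9.81 / 1000 = 8.86824 kN/m³.
The centroid lies 2.1/2 = 1.05 m below the top edge, so the centroid depth is h_c = 2.3 + 1.05 = 3.35 m.
A = 4.9 × 2.1 = 10.29 m².
Resultant F = γ·h_c·A = 8.86824 × 3.35 × 10.29 = 305.702 kN.
I_c = b·h³/12 = 4.9 × 2.1³/12 = 3.78158 m⁴.
Centre of pressure: y_p = y_c + I_c/(y_c·A) = 3.35 + 3.78158/(3.35 × 10.29) = 3.35 + 0.109702 = 3.4597 m along the plane.

h_p = 3.460 m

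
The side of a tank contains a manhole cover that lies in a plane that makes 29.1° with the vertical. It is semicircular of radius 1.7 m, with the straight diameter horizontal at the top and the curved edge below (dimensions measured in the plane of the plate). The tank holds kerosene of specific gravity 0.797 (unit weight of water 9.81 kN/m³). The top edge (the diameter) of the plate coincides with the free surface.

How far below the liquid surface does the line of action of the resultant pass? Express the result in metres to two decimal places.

h_p = 0.87 m

γ = 0.797 × 9.81 = 7.81857 kN/m³.
The plate makes 29.1° with the vertical, i.e. θ = 90° − 29.1° = 60.9° to the horizontal. Measuring y along the incline from the free-surface line, vertical depth h = y·sinθ with sinθ = 0.873772.
The centroid of a semicircle lies 4r/(3π) = 0.721502 m from the diameter, here below the top edge, so y_c = 0.721502 m and h_c = 0.721502 × 0.873772 = 0.630428 m.
A = πr²/2 = π × 1.7²/2 = 4.5396 m².
Resultant F = γ·h_c·A = 7.81857 × 0.630428 × 4.5396 = 22.3759 kN.
I_c = (π/8 − 8/(9π))·r⁴ = 0.109757 × 1.7⁴ = 0.916701 m⁴.
Centre of pressure: y_p = y_c + I_c/(y_c·A) = 0.721502 + 0.916701/(0.721502 × 4.5396) = 0.721502 + 0.27988 = 1.00138 m along the plane.
Vertically, h_p = y_p·sinθ = 1.00138 × 0.873772 = 0.874978 m.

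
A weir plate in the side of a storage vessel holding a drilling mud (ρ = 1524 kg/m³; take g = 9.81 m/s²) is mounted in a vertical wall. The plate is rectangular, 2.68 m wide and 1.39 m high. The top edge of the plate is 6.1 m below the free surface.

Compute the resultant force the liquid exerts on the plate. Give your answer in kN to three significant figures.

F ≈ 378 kN

γ = ρg = 1524 × 9.81 / 1000 = 14.95044 kN/m³.
The centroid lies 1.39/2 = 0.695 m below the top edge, so the centroid depth is h_c = 6.1 + 0.695 = 6.795 m.
A = 2.68 × 1.39 = 3.7252 m².
Resultant F = γ·h_c·A = 14.95044 × 6.795 × 3.7252 = 378.437 kN.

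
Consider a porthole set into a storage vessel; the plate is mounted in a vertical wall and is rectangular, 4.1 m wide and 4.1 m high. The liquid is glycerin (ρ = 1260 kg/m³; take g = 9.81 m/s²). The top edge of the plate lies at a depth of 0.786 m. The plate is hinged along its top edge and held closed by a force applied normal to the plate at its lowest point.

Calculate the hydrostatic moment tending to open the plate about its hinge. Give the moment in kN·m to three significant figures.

γ = ρg = 1260 × 9.81 / 1000 = 12.3606 kN/m³.
The centroid lies 4.1/2 = 2.05 m below the top edge, so the centroid depth is h_c = 0.786 + 2.05 = 2.836 m.
A = 4.1 × 4.1 = 16.81 m².
Resultant F = γ·h_c·A = 12.3606 × 2.836 × 16.81 = 589.269 kN.
I_c = b·h³/12 = 4.1 × 4.1³/12 = 23.548 m⁴.
Centre of pressure: y_p = y_c + I_c/(y_c·A) = 2.836 + 23.548/(2.836 × 16.81) = 2.836 + 0.493947 = 3.32995 m along the plane.
The resultant acts 2.05 + 0.493947 = 2.54395 m (along the plate) below the hinge at the top edge, so the moment about the hinge is M = F × 2.54395 = 589.269 × 2.54395 = 1499.07 kN·m.

M ≈ 1500 kN·m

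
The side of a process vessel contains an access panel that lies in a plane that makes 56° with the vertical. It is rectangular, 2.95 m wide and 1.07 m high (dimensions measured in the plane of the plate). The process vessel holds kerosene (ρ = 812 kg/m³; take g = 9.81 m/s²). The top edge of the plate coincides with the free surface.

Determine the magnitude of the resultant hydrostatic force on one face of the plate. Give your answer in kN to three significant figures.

γ = ρg = 812 × 9.81 / 1000 = 7.96572 kN/m³.
The plate makes 56° with the vertical, i.e. θ = 90° − 56° = 34° to the horizontal. Measuring y along the incline from the free-surface line, vertical depth h = y·sinθ with sinθ = 0.559193.
The centroid lies 1.07/2 = 0.535 m below the top edge, so y_c = 0.535 m and h_c = 0.535 × 0.559193 = 0.299168 m.
A = 2.95 × 1.07 = 3.1565 m².
Resultant F = γ·h_c·A = 7.96572 × 0.299168 × 3.1565 = 7.52222 kN.

F ≈ 7.52 kN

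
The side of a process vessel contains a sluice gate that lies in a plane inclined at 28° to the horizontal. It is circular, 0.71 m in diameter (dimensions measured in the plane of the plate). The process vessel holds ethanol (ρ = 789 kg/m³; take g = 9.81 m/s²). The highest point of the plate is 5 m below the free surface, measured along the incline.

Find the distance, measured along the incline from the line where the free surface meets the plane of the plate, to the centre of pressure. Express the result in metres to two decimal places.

γ = ρg = 789 × 9.81 / 1000 = 7.74009 kN/m³.
Let θ = 28° be the plate's angle to the horizontal; measure y along the incline from where the plane meets the free surface. Vertical depth h = y·sinθ with sinθ = 0.469472.
The centroid is at the centre, 0.355 m below the top of the plate, so y_c = 5 + 0.355 = 5.355 m and h_c = 5.355 × 0.469472 = 2.51402 m.
A = π(0.355)² = 0.395919 m².
Resultant F = γ·h_c·A = 7.74009 × 2.51402 × 0.395919 = 7.70409 kN.
I_c = πr⁴/4 = π × 0.355⁴/4 = 0.0124739 m⁴.
Centre of pressure: y_p = y_c + I_c/(y_c·A) = 5.355 + 0.0124739/(5.355 × 0.395919) = 5.355 + 0.00588351 = 5.36088 m along the plane.

y_p = 5.36 m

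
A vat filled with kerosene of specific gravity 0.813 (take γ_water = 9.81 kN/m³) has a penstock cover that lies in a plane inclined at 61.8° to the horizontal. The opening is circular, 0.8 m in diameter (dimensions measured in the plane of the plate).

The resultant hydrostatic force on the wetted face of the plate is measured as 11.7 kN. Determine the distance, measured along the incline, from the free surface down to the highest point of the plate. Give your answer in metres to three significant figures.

γ = 0.813 × 9.81 = 7.97553 kN/m³.
A = π(0.4)² = 0.502655 m².
From F = γ·h_c·A, the centroid depth is h_c = 11.7/(7.97553 × 0.502655) = 2.91848 m.
Let θ = 61.8° be the plate's angle to the horizontal; measure y along the incline from where the plane meets the free surface. Vertical depth h = y·sinθ with sinθ = 0.881303.
Along the incline, y_c = h_c/sinθ = 2.91848/0.881303 = 3.31155 m.
The centroid is at the centre, 0.4 m below the top of the plate, so the highest point sits at y_top = 3.31155 − 0.4 = 2.91155 m along the incline.

y_top ≈ 2.91 m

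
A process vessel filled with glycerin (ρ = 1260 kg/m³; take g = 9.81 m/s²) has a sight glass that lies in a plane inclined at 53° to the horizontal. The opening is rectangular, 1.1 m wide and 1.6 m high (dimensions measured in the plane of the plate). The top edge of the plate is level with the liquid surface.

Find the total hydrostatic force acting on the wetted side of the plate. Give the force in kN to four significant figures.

γ = ρg = 1260 × 9.81 / 1000 = 12.3606 kN/m³.
Let θ = 53° be the plate's angle to the horizontal; measure y along the incline from where the plane meets the free surface. Vertical depth h = y·sinθ with sinθ = 0.798636.
The centroid lies 1.6/2 = 0.8 m below the top edge, so y_c = 0.8 m and h_c = 0.8 × 0.798636 = 0.638909 m.
A = 1.1 × 1.6 = 1.76 m².
Resultant F = γ·h_c·A = 12.3606 × 0.638909 × 1.76 = 13.8992 kN.

F ≈ 13.90 kN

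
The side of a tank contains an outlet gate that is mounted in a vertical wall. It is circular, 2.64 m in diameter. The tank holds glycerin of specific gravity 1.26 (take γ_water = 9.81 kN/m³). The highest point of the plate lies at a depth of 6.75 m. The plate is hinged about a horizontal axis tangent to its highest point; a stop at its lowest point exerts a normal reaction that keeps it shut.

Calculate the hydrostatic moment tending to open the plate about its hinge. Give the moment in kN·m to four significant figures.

γ = 1.26 × 9.81 = 12.3606 kN/m³.
The centroid is at the centre, 1.32 m below the top of the plate, so the centroid depth is h_c = 6.75 + 1.32 = 8.07 m.
A = π(1.32)² = 5.47391 m².
Resultant F = γ·h_c·A = 12.3606 × 8.07 × 5.47391 = 546.023 kN.
I_c = πr⁴/4 = π × 1.32⁴/4 = 2.38444 m⁴.
Centre of pressure: y_p = y_c + I_c/(y_c·A) = 8.07 + 2.38444/(8.07 × 5.47391) = 8.07 + 0.0539778 = 8.12398 m along the plane.
The resultant acts 1.32 + 0.0539778 = 1.37398 m (along the plate) below the hinge at the top edge, so the moment about the hinge is M = F × 1.37398 = 546.023 × 1.37398 = 750.225 kN·m.

M ≈ 750.2 kN·m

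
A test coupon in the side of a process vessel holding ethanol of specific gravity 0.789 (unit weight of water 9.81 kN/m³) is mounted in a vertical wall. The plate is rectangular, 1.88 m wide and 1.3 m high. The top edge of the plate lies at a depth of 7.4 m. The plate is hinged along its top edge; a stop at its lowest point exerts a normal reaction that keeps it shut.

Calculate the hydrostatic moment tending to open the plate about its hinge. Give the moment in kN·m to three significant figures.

γ = 0.789 × 9.81 = 7.74009 kN/m³.
The centroid lies 1.3/2 = 0.65 m below the top edge, so the centroid depth is h_c = 7.4 + 0.65 = 8.05 m.
A = 1.88 × 1.3 = 2.444 m².
Resultant F = γ·h_c·A = 7.74009 × 8.05 × 2.444 = 152.28 kN.
I_c = b·h³/12 = 1.88 × 1.3³/12 = 0.344197 m⁴.
Centre of pressure: y_p = y_c + I_c/(y_c·A) = 8.05 + 0.344197/(8.05 × 2.444) = 8.05 + 0.0174948 = 8.06749 m along the plane.
The resultant acts 0.65 + 0.0174948 = 0.667495 m (along the plate) below the hinge at the top edge, so the moment about the hinge is M = F × 0.667495 = 152.28 × 0.667495 = 101.646 kN·m.

M ≈ 102 kN·m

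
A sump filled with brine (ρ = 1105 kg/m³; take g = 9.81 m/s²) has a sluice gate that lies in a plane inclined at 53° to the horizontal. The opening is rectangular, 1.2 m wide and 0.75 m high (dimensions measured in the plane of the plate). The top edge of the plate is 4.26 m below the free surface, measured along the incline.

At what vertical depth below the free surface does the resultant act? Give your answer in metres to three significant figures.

γ = ρg = 1105 × 9.81 / 1000 = 10.84005 kN/m³.
Let θ = 53° be the plate's angle to the horizontal; measure y along the incline from where the plane meets the free surface. Vertical depth h = y·sinθ with sinθ = 0.798636.
The centroid lies 0.75/2 = 0.375 m below the top edge, so y_c = 4.26 + 0.375 = 4.635 m and h_c = 4.635 × 0.798636 = 3.70168 m.
A = 1.2 × 0.75 = 0.9 m².
Resultant F = γ·h_c·A = 10.84005 × 3.70168 × 0.9 = 36.1138 kN.
I_c = b·h³/12 = 1.2 × 0.75³/12 = 0.0421875 m⁴.
Centre of pressure: y_p = y_c + I_c/(y_c·A) = 4.635 + 0.0421875/(4.635 × 0.9) = 4.635 + 0.0101133 = 4.64511 m along the plane.
Vertically, h_p = y_p·sinθ = 4.64511 × 0.798636 = 3.70975 m.

h_p = 3.71 m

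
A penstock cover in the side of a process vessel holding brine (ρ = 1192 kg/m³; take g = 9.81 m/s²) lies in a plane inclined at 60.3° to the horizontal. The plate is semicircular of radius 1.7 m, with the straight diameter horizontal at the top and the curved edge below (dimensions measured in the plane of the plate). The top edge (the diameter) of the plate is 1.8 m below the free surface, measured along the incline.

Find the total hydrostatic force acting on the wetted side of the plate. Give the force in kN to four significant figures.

F ≈ 116.3 kN

γ = ρg = 1192 × 9.81 / 1000 = 11.69352 kN/m³.
Let θ = 60.3° be the plate's angle to the horizontal; measure y along the incline from where the plane meets the free surface. Vertical depth h = y·sinθ with sinθ = 0.868632.
The centroid of a semicircle lies 4r/(3π) = 0.721502 m from the diameter, here below the top edge, so y_c = 1.8 + 0.721502 = 2.5215 m and h_c = 2.5215 × 0.868632 = 2.19026 m.
A = πr²/2 = π × 1.7²/2 = 4.5396 m².
Resultant F = γ·h_c·A = 11.69352 × 2.19026 × 4.5396 = 116.268 kN.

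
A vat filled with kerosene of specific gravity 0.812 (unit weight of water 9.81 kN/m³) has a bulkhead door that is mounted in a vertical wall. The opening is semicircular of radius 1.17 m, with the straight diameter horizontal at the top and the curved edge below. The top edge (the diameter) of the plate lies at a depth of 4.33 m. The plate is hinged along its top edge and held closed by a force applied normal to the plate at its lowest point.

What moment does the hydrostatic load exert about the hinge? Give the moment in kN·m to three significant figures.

M ≈ 42.7 kN·m

γ = 0.812 × 9.81 = 7.96572 kN/m³.
The centroid of a semicircle lies 4r/(3π) = 0.496563 m from the diameter, here below the top edge, so the centroid depth is h_c = 4.33 + 0.496563 = 4.82656 m.
A = πr²/2 = π × 1.17²/2 = 2.15026 m².
Resultant F = γ·h_c·A = 7.96572 × 4.82656 × 2.15026 = 82.6711 kN.
I_c = (π/8 − 8/(9π))·r⁴ = 0.109757 × 1.17⁴ = 0.205672 m⁴.
Centre of pressure: y_p = y_c + I_c/(y_c·A) = 4.82656 + 0.205672/(4.82656 × 2.15026) = 4.82656 + 0.0198174 = 4.84638 m along the plane.
The resultant acts 0.496563 + 0.0198174 = 0.51638 m (along the plate) below the hinge at the top edge, so the moment about the hinge is M = F × 0.51638 = 82.6711 × 0.51638 = 42.6897 kN·m.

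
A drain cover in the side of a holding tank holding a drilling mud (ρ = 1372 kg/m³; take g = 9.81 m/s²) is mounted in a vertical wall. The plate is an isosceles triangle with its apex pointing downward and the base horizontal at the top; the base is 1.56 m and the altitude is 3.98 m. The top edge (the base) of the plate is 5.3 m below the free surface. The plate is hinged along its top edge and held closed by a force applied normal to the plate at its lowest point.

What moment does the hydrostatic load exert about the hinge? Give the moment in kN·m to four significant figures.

M ≈ 404.1 kN·m

γ = ρg = 1372 × 9.81 / 1000 = 13.45932 kN/m³.
With the apex down, the centroid sits h/3 = 3.98/3 = 1.32667 m below the base (the top edge), so the centroid depth is h_c = 5.3 + 1.32667 = 6.62667 m.
A = ½ × 1.56 × 3.98 = 3.1044 m².
Resultant F = γ·h_c·A = 13.45932 × 6.62667 × 3.1044 = 276.883 kN.
I_c = b·h³/36 = 1.56 × 3.98³/36 = 2.73194 m⁴.
Centre of pressure: y_p = y_c + I_c/(y_c·A) = 6.62667 + 2.73194/(6.62667 × 3.1044) = 6.62667 + 0.1328 = 6.75947 m along the plane.
The resultant acts 1.32667 + 0.1328 = 1.45947 m (along the plate) below the hinge at the top edge, so the moment about the hinge is M = F × 1.45947 = 276.883 × 1.45947 = 404.102 kN·m.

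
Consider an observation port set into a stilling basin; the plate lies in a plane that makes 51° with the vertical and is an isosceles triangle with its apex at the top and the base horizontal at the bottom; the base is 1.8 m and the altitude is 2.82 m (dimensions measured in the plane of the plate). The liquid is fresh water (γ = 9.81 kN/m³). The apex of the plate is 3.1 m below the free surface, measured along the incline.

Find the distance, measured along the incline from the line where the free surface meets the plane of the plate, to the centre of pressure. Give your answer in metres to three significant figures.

y_p = 5.07 m

γ = 9.81 kN/m³.
The plate makes 51° with the vertical, i.e. θ = 90° − 51° = 39° to the horizontal. Measuring y along the incline from the free-surface line, vertical depth h = y·sinθ with sinθ = 0.629320.
With the apex up, the centroid sits 2h/3 = 2 × 2.82/3 = 1.88 m below the apex, so y_c = 3.1 + 1.88 = 4.98 m and h_c = 4.98 × 0.629320 = 3.13401 m.
A = ½ × 1.8 × 2.82 = 2.538 m².
Resultant F = γ·h_c·A = 9.81 × 3.13401 × 2.538 = 78.0299 kN.
I_c = b·h³/36 = 1.8 × 2.82³/36 = 1.12129 m⁴.
Centre of pressure: y_p = y_c + I_c/(y_c·A) = 4.98 + 1.12129/(4.98 × 2.538) = 4.98 + 0.088715 = 5.06872 m along the plane.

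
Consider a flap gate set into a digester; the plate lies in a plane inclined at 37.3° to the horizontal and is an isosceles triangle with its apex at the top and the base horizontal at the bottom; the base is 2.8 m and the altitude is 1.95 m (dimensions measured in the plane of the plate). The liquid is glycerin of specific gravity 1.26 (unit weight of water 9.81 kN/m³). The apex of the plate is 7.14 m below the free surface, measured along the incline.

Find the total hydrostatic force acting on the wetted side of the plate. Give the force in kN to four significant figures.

F ≈ 172.6 kN

γ = 1.26 × 9.81 = 12.3606 kN/m³.
Let θ = 37.3° be the plate's angle to the horizontal; measure y along the incline from where the plane meets the free surface. Vertical depth h = y·sinθ with sinθ = 0.605988.
With the apex up, the centroid sits 2h/3 = 2 × 1.95/3 = 1.3 m below the apex, so y_c = 7.14 + 1.3 = 8.44 m and h_c = 8.44 × 0.605988 = 5.11454 m.
A = ½ × 2.8 × 1.95 = 2.73 m².
Resultant F = γ·h_c·A = 12.3606 × 5.11454 × 2.73 = 172.587 kN.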